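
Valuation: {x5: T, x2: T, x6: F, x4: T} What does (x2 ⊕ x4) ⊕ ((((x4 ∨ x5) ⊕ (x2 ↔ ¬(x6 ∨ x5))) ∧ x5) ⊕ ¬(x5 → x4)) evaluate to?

x2 ⊕ x4 = T ⊕ T = F
x4 ∨ x5 = T ∨ T = T
x6 ∨ x5 = F ∨ T = T
¬(x6 ∨ x5) = ¬T = F
x2 ↔ ¬(x6 ∨ x5) = T ↔ F = F
(x4 ∨ x5) ⊕ (x2 ↔ ¬(x6 ∨ x5)) = T ⊕ F = T
((x4 ∨ x5) ⊕ (x2 ↔ ¬(x6 ∨ x5))) ∧ x5 = T ∧ T = T
x5 → x4 = T → T = T
¬(x5 → x4) = ¬T = F
(((x4 ∨ x5) ⊕ (x2 ↔ ¬(x6 ∨ x5))) ∧ x5) ⊕ ¬(x5 → x4) = T ⊕ F = T
(x2 ⊕ x4) ⊕ ((((x4 ∨ x5) ⊕ (x2 ↔ ¬(x6 ∨ x5))) ∧ x5) ⊕ ¬(x5 → x4)) = F ⊕ T = T

T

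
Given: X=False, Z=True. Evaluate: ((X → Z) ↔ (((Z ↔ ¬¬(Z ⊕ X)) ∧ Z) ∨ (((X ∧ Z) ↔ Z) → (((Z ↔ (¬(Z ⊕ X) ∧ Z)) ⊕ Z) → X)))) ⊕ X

Substituting X=False, Z=True:
X → Z = False → True = True
Z ⊕ X = True ⊕ False = True
¬(Z ⊕ X) = ¬True = False
¬¬(Z ⊕ X) = ¬False = True
Z ↔ ¬¬(Z ⊕ X) = True ↔ True = True
(Z ↔ ¬¬(Z ⊕ X)) ∧ Z = True ∧ True = True
X ∧ Z = False ∧ True = False
(X ∧ Z) ↔ Z = False ↔ True = False
Z ⊕ X = True ⊕ False = True
¬(Z ⊕ X) = ¬True = False
¬(Z ⊕ X) ∧ Z = False ∧ True = False
Z ↔ (¬(Z ⊕ X) ∧ Z) = True ↔ False = False
(Z ↔ (¬(Z ⊕ X) ∧ Z)) ⊕ Z = False ⊕ True = True
((Z ↔ (¬(Z ⊕ X) ∧ Z)) ⊕ Z) → X = True → False = False
((X ∧ Z) ↔ Z) → (((Z ↔ (¬(Z ⊕ X) ∧ Z)) ⊕ Z) → X) = False → False = True
((Z ↔ ¬¬(Z ⊕ X)) ∧ Z) ∨ (((X ∧ Z) ↔ Z) → (((Z ↔ (¬(Z ⊕ X) ∧ Z)) ⊕ Z) → X)) = True ∨ True = True
(X → Z) ↔ (((Z ↔ ¬¬(Z ⊕ X)) ∧ Z) ∨ (((X ∧ Z) ↔ Z) → (((Z ↔ (¬(Z ⊕ X) ∧ Z)) ⊕ Z) → X))) = True ↔ True = True
((X → Z) ↔ (((Z ↔ ¬¬(Z ⊕ X)) ∧ Z) ∨ (((X ∧ Z) ↔ Z) → (((Z ↔ (¬(Z ⊕ X) ∧ Z)) ⊕ Z) → X)))) ⊕ X = True ⊕ False = True

True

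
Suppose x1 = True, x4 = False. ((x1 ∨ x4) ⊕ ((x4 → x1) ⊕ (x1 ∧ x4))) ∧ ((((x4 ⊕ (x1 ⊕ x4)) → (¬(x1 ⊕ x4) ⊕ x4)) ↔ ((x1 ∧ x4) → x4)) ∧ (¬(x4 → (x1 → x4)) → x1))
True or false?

False

x1 ∨ x4 = True ∨ False = True
x4 → x1 = False → True = True
x1 ∧ x4 = True ∧ False = False
(x4 → x1) ⊕ (x1 ∧ x4) = True ⊕ False = True
(x1 ∨ x4) ⊕ ((x4 → x1) ⊕ (x1 ∧ x4)) = True ⊕ True = False
x1 ⊕ x4 = True ⊕ False = True
x4 ⊕ (x1 ⊕ x4) = False ⊕ True = True
x1 ⊕ x4 = True ⊕ False = True
¬(x1 ⊕ x4) = ¬True = False
¬(x1 ⊕ x4) ⊕ x4 = False ⊕ False = False
(x4 ⊕ (x1 ⊕ x4)) → (¬(x1 ⊕ x4) ⊕ x4) = True → False = False
x1 ∧ x4 = True ∧ False = False
(x1 ∧ x4) → x4 = False → False = True
((x4 ⊕ (x1 ⊕ x4)) → (¬(x1 ⊕ x4) ⊕ x4)) ↔ ((x1 ∧ x4) → x4) = False ↔ True = False
x1 → x4 = True → False = False
x4 → (x1 → x4) = False → False = True
¬(x4 → (x1 → x4)) = ¬True = False
¬(x4 → (x1 → x4)) → x1 = False → True = True
(((x4 ⊕ (x1 ⊕ x4)) → (¬(x1 ⊕ x4) ⊕ x4)) ↔ ((x1 ∧ x4) → x4)) ∧ (¬(x4 → (x1 → x4)) → x1) = False ∧ True = False
((x1 ∨ x4) ⊕ ((x4 → x1) ⊕ (x1 ∧ x4))) ∧ ((((x4 ⊕ (x1 ⊕ x4)) → (¬(x1 ⊕ x4) ⊕ x4)) ↔ ((x1 ∧ x4) → x4)) ∧ (¬(x4 → (x1 → x4)) → x1)) = False ∧ False = False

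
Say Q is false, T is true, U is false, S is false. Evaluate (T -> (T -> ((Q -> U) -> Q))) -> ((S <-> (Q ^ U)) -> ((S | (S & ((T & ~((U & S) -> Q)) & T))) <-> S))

True

Q -> U = False -> False = True
(Q -> U) -> Q = True -> False = False
T -> ((Q -> U) -> Q) = True -> False = False
T -> (T -> ((Q -> U) -> Q)) = True -> False = False
Q ^ U = False ^ False = False
S <-> (Q ^ U) = False <-> False = True
U & S = False & False = False
(U & S) -> Q = False -> False = True
~((U & S) -> Q) = ~True = False
T & ~((U & S) -> Q) = True & False = False
(T & ~((U & S) -> Q)) & T = False & True = False
S & ((T & ~((U & S) -> Q)) & T) = False & False = False
S | (S & ((T & ~((U & S) -> Q)) & T)) = False | False = False
(S | (S & ((T & ~((U & S) -> Q)) & T))) <-> S = False <-> False = True
(S <-> (Q ^ U)) -> ((S | (S & ((T & ~((U & S) -> Q)) & T))) <-> S) = True -> True = True
(T -> (T -> ((Q -> U) -> Q))) -> ((S <-> (Q ^ U)) -> ((S | (S & ((T & ~((U & S) -> Q)) & T))) <-> S)) = False -> True = True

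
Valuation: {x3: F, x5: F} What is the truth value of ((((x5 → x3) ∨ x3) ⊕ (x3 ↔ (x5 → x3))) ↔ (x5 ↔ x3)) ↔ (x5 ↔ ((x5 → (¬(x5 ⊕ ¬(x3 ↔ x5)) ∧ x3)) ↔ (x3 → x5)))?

x5 → x3 = F → F = T
(x5 → x3) ∨ x3 = T ∨ F = T
x5 → x3 = F → F = T
x3 ↔ (x5 → x3) = F ↔ T = F
((x5 → x3) ∨ x3) ⊕ (x3 ↔ (x5 → x3)) = T ⊕ F = T
x5 ↔ x3 = F ↔ F = T
(((x5 → x3) ∨ x3) ⊕ (x3 ↔ (x5 → x3))) ↔ (x5 ↔ x3) = T ↔ T = T
x3 ↔ x5 = F ↔ F = T
¬(x3 ↔ x5) = ¬T = F
x5 ⊕ ¬(x3 ↔ x5) = F ⊕ F = F
¬(x5 ⊕ ¬(x3 ↔ x5)) = ¬F = T
¬(x5 ⊕ ¬(x3 ↔ x5)) ∧ x3 = T ∧ F = F
x5 → (¬(x5 ⊕ ¬(x3 ↔ x5)) ∧ x3) = F → F = T
x3 → x5 = F → F = T
(x5 → (¬(x5 ⊕ ¬(x3 ↔ x5)) ∧ x3)) ↔ (x3 → x5) = T ↔ T = T
x5 ↔ ((x5 → (¬(x5 ⊕ ¬(x3 ↔ x5)) ∧ x3)) ↔ (x3 → x5)) = F ↔ T = F
((((x5 → x3) ∨ x3) ⊕ (x3 ↔ (x5 → x3))) ↔ (x5 ↔ x3)) ↔ (x5 ↔ ((x5 → (¬(x5 ⊕ ¬(x3 ↔ x5)) ∧ x3)) ↔ (x3 → x5))) = T ↔ F = F

F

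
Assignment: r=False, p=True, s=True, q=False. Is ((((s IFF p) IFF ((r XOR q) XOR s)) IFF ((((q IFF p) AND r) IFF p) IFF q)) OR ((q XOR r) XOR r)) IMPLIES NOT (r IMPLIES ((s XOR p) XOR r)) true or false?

Substituting r=False, p=True, s=True, q=False:
s IFF p = True IFF True = True
r XOR q = False XOR False = False
(r XOR q) XOR s = False XOR True = True
(s IFF p) IFF ((r XOR q) XOR s) = True IFF True = True
q IFF p = False IFF True = False
(q IFF p) AND r = False AND False = False
((q IFF p) AND r) IFF p = False IFF True = False
(((q IFF p) AND r) IFF p) IFF q = False IFF False = True
((s IFF p) IFF ((r XOR q) XOR s)) IFF ((((q IFF p) AND r) IFF p) IFF q) = True IFF True = True
q XOR r = False XOR False = False
(q XOR r) XOR r = False XOR False = False
(((s IFF p) IFF ((r XOR q) XOR s)) IFF ((((q IFF p) AND r) IFF p) IFF q)) OR ((q XOR r) XOR r) = True OR False = True
s XOR p = True XOR True = False
(s XOR p) XOR r = False XOR False = False
r IMPLIES ((s XOR p) XOR r) = False IMPLIES False = True
NOT (r IMPLIES ((s XOR p) XOR r)) = NOT True = False
((((s IFF p) IFF ((r XOR q) XOR s)) IFF ((((q IFF p) AND r) IFF p) IFF q)) OR ((q XOR r) XOR r)) IMPLIES NOT (r IMPLIES ((s XOR p) XOR r)) = True IMPLIES False = False

False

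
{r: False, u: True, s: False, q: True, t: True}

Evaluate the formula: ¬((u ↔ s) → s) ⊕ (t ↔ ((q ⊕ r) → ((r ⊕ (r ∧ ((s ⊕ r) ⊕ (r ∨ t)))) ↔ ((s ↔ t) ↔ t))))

True

Substituting r=False, u=True, s=False, q=True, t=True:
u ↔ s = True ↔ False = False
(u ↔ s) → s = False → False = True
¬((u ↔ s) → s) = ¬True = False
q ⊕ r = True ⊕ False = True
s ⊕ r = False ⊕ False = False
r ∨ t = False ∨ True = True
(s ⊕ r) ⊕ (r ∨ t) = False ⊕ True = True
r ∧ ((s ⊕ r) ⊕ (r ∨ t)) = False ∧ True = False
r ⊕ (r ∧ ((s ⊕ r) ⊕ (r ∨ t))) = False ⊕ False = False
s ↔ t = False ↔ True = False
(s ↔ t) ↔ t = False ↔ True = False
(r ⊕ (r ∧ ((s ⊕ r) ⊕ (r ∨ t)))) ↔ ((s ↔ t) ↔ t) = False ↔ False = True
(q ⊕ r) → ((r ⊕ (r ∧ ((s ⊕ r) ⊕ (r ∨ t)))) ↔ ((s ↔ t) ↔ t)) = True → True = True
t ↔ ((q ⊕ r) → ((r ⊕ (r ∧ ((s ⊕ r) ⊕ (r ∨ t)))) ↔ ((s ↔ t) ↔ t))) = True ↔ True = True
¬((u ↔ s) → s) ⊕ (t ↔ ((q ⊕ r) → ((r ⊕ (r ∧ ((s ⊕ r) ⊕ (r ∨ t)))) ↔ ((s ↔ t) ↔ t)))) = False ⊕ True = True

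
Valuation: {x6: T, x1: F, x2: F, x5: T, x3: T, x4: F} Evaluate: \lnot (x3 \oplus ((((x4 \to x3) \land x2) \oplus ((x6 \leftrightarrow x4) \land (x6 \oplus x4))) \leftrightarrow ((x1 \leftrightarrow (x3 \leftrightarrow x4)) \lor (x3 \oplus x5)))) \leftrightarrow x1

Substituting x6=T, x1=F, x2=F, x5=T, x3=T, x4=F:
x4 \to x3 = F \to T = T
(x4 \to x3) \land x2 = T \land F = F
x6 \leftrightarrow x4 = T \leftrightarrow F = F
x6 \oplus x4 = T \oplus F = T
(x6 \leftrightarrow x4) \land (x6 \oplus x4) = F \land T = F
((x4 \to x3) \land x2) \oplus ((x6 \leftrightarrow x4) \land (x6 \oplus x4)) = F \oplus F = F
x3 \leftrightarrow x4 = T \leftrightarrow F = F
x1 \leftrightarrow (x3 \leftrightarrow x4) = F \leftrightarrow F = T
x3 \oplus x5 = T \oplus T = F
(x1 \leftrightarrow (x3 \leftrightarrow x4)) \lor (x3 \oplus x5) = T \lor F = T
(((x4 \to x3) \land x2) \oplus ((x6 \leftrightarrow x4) \land (x6 \oplus x4))) \leftrightarrow ((x1 \leftrightarrow (x3 \leftrightarrow x4)) \lor (x3 \oplus x5)) = F \leftrightarrow T = F
x3 \oplus ((((x4 \to x3) \land x2) \oplus ((x6 \leftrightarrow x4) \land (x6 \oplus x4))) \leftrightarrow ((x1 \leftrightarrow (x3 \leftrightarrow x4)) \lor (x3 \oplus x5))) = T \oplus F = T
\lnot (x3 \oplus ((((x4 \to x3) \land x2) \oplus ((x6 \leftrightarrow x4) \land (x6 \oplus x4))) \leftrightarrow ((x1 \leftrightarrow (x3 \leftrightarrow x4)) \lor (x3 \oplus x5)))) = \lnot T = F
\lnot (x3 \oplus ((((x4 \to x3) \land x2) \oplus ((x6 \leftrightarrow x4) \land (x6 \oplus x4))) \leftrightarrow ((x1 \leftrightarrow (x3 \leftrightarrow x4)) \lor (x3 \oplus x5)))) \leftrightarrow x1 = F \leftrightarrow F = T

T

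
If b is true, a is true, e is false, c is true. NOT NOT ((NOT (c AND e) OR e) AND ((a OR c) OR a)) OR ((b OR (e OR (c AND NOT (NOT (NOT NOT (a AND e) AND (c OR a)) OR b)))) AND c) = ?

T

c AND e = T AND F = F
NOT (c AND e) = NOT F = T
NOT (c AND e) OR e = T OR F = T
a OR c = T OR T = T
(a OR c) OR a = T OR T = T
(NOT (c AND e) OR e) AND ((a OR c) OR a) = T AND T = T
NOT ((NOT (c AND e) OR e) AND ((a OR c) OR a)) = NOT T = F
NOT NOT ((NOT (c AND e) OR e) AND ((a OR c) OR a)) = NOT F = T
a AND e = T AND F = F
NOT (a AND e) = NOT F = T
NOT NOT (a AND e) = NOT T = F
c OR a = T OR T = T
NOT NOT (a AND e) AND (c OR a) = F AND T = F
NOT (NOT NOT (a AND e) AND (c OR a)) = NOT F = T
NOT (NOT NOT (a AND e) AND (c OR a)) OR b = T OR T = T
NOT (NOT (NOT NOT (a AND e) AND (c OR a)) OR b) = NOT T = F
c AND NOT (NOT (NOT NOT (a AND e) AND (c OR a)) OR b) = T AND F = F
e OR (c AND NOT (NOT (NOT NOT (a AND e) AND (c OR a)) OR b)) = F OR F = F
b OR (e OR (c AND NOT (NOT (NOT NOT (a AND e) AND (c OR a)) OR b))) = T OR F = T
(b OR (e OR (c AND NOT (NOT (NOT NOT (a AND e) AND (c OR a)) OR b)))) AND c = T AND T = T
NOT NOT ((NOT (c AND e) OR e) AND ((a OR c) OR a)) OR ((b OR (e OR (c AND NOT (NOT (NOT NOT (a AND e) AND (c OR a)) OR b)))) AND c) = T OR T = T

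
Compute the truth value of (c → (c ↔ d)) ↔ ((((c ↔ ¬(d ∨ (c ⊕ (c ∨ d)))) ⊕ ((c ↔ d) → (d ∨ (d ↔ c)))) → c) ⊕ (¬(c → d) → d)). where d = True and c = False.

False

Substituting d=True, c=False:
c ↔ d = False ↔ True = False
c → (c ↔ d) = False → False = True
c ∨ d = False ∨ True = True
c ⊕ (c ∨ d) = False ⊕ True = True
d ∨ (c ⊕ (c ∨ d)) = True ∨ True = True
¬(d ∨ (c ⊕ (c ∨ d))) = ¬True = False
c ↔ ¬(d ∨ (c ⊕ (c ∨ d))) = False ↔ False = True
c ↔ d = False ↔ True = False
d ↔ c = True ↔ False = False
d ∨ (d ↔ c) = True ∨ False = True
(c ↔ d) → (d ∨ (d ↔ c)) = False → True = True
(c ↔ ¬(d ∨ (c ⊕ (c ∨ d)))) ⊕ ((c ↔ d) → (d ∨ (d ↔ c))) = True ⊕ True = False
((c ↔ ¬(d ∨ (c ⊕ (c ∨ d)))) ⊕ ((c ↔ d) → (d ∨ (d ↔ c)))) → c = False → False = True
c → d = False → True = True
¬(c → d) = ¬True = False
¬(c → d) → d = False → True = True
(((c ↔ ¬(d ∨ (c ⊕ (c ∨ d)))) ⊕ ((c ↔ d) → (d ∨ (d ↔ c)))) → c) ⊕ (¬(c → d) → d) = True ⊕ True = False
(c → (c ↔ d)) ↔ ((((c ↔ ¬(d ∨ (c ⊕ (c ∨ d)))) ⊕ ((c ↔ d) → (d ∨ (d ↔ c)))) → c) ⊕ (¬(c → d) → d)) = True ↔ False = False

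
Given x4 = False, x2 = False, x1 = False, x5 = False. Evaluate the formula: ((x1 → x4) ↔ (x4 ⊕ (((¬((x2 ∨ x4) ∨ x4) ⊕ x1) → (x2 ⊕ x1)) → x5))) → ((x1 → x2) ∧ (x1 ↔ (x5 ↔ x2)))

x1 → x4 = False → False = True
x2 ∨ x4 = False ∨ False = False
(x2 ∨ x4) ∨ x4 = False ∨ False = False
¬((x2 ∨ x4) ∨ x4) = ¬False = True
¬((x2 ∨ x4) ∨ x4) ⊕ x1 = True ⊕ False = True
x2 ⊕ x1 = False ⊕ False = False
(¬((x2 ∨ x4) ∨ x4) ⊕ x1) → (x2 ⊕ x1) = True → False = False
((¬((x2 ∨ x4) ∨ x4) ⊕ x1) → (x2 ⊕ x1)) → x5 = False → False = True
x4 ⊕ (((¬((x2 ∨ x4) ∨ x4) ⊕ x1) → (x2 ⊕ x1)) → x5) = False ⊕ True = True
(x1 → x4) ↔ (x4 ⊕ (((¬((x2 ∨ x4) ∨ x4) ⊕ x1) → (x2 ⊕ x1)) → x5)) = True ↔ True = True
x1 → x2 = False → False = True
x5 ↔ x2 = False ↔ False = True
x1 ↔ (x5 ↔ x2) = False ↔ True = False
(x1 → x2) ∧ (x1 ↔ (x5 ↔ x2)) = True ∧ False = False
((x1 → x4) ↔ (x4 ⊕ (((¬((x2 ∨ x4) ∨ x4) ⊕ x1) → (x2 ⊕ x1)) → x5))) → ((x1 → x2) ∧ (x1 ↔ (x5 ↔ x2))) = True → False = False

False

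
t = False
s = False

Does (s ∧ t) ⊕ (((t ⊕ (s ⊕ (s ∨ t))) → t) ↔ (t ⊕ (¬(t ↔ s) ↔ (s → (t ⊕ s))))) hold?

False

Substituting t=False, s=False:
s ∧ t = False ∧ False = False
s ∨ t = False ∨ False = False
s ⊕ (s ∨ t) = False ⊕ False = False
t ⊕ (s ⊕ (s ∨ t)) = False ⊕ False = False
(t ⊕ (s ⊕ (s ∨ t))) → t = False → False = True
t ↔ s = False ↔ False = True
¬(t ↔ s) = ¬True = False
t ⊕ s = False ⊕ False = False
s → (t ⊕ s) = False → False = True
¬(t ↔ s) ↔ (s → (t ⊕ s)) = False ↔ True = False
t ⊕ (¬(t ↔ s) ↔ (s → (t ⊕ s))) = False ⊕ False = False
((t ⊕ (s ⊕ (s ∨ t))) → t) ↔ (t ⊕ (¬(t ↔ s) ↔ (s → (t ⊕ s)))) = True ↔ False = False
(s ∧ t) ⊕ (((t ⊕ (s ⊕ (s ∨ t))) → t) ↔ (t ⊕ (¬(t ↔ s) ↔ (s → (t ⊕ s))))) = False ⊕ False = False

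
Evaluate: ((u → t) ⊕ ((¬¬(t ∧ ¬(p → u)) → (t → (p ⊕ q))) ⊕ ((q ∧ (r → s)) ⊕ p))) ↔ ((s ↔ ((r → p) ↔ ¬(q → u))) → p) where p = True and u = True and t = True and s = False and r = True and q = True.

True

Substituting p=True, u=True, t=True, s=False, r=True, q=True:
u → t = True → True = True
p → u = True → True = True
¬(p → u) = ¬True = False
t ∧ ¬(p → u) = True ∧ False = False
¬(t ∧ ¬(p → u)) = ¬False = True
¬¬(t ∧ ¬(p → u)) = ¬True = False
p ⊕ q = True ⊕ True = False
t → (p ⊕ q) = True → False = False
¬¬(t ∧ ¬(p → u)) → (t → (p ⊕ q)) = False → False = True
r → s = True → False = False
q ∧ (r → s) = True ∧ False = False
(q ∧ (r → s)) ⊕ p = False ⊕ True = True
(¬¬(t ∧ ¬(p → u)) → (t → (p ⊕ q))) ⊕ ((q ∧ (r → s)) ⊕ p) = True ⊕ True = False
(u → t) ⊕ ((¬¬(t ∧ ¬(p → u)) → (t → (p ⊕ q))) ⊕ ((q ∧ (r → s)) ⊕ p)) = True ⊕ False = True
r → p = True → True = True
q → u = True → True = True
¬(q → u) = ¬True = False
(r → p) ↔ ¬(q → u) = True ↔ False = False
s ↔ ((r → p) ↔ ¬(q → u)) = False ↔ False = True
(s ↔ ((r → p) ↔ ¬(q → u))) → p = True → True = True
((u → t) ⊕ ((¬¬(t ∧ ¬(p → u)) → (t → (p ⊕ q))) ⊕ ((q ∧ (r → s)) ⊕ p))) ↔ ((s ↔ ((r → p) ↔ ¬(q → u))) → p) = True ↔ True = True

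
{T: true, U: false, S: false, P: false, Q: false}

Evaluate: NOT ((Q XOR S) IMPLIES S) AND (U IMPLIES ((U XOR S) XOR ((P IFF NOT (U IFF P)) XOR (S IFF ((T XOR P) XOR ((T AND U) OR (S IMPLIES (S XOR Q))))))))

Q XOR S = false XOR false = false
(Q XOR S) IMPLIES S = false IMPLIES false = true
NOT ((Q XOR S) IMPLIES S) = NOT true = false
U XOR S = false XOR false = false
U IFF P = false IFF false = true
NOT (U IFF P) = NOT true = false
P IFF NOT (U IFF P) = false IFF false = true
T XOR P = true XOR false = true
T AND U = true AND false = false
S XOR Q = false XOR false = false
S IMPLIES (S XOR Q) = false IMPLIES false = true
(T AND U) OR (S IMPLIES (S XOR Q)) = false OR true = true
(T XOR P) XOR ((T AND U) OR (S IMPLIES (S XOR Q))) = true XOR true = false
S IFF ((T XOR P) XOR ((T AND U) OR (S IMPLIES (S XOR Q)))) = false IFF false = true
(P IFF NOT (U IFF P)) XOR (S IFF ((T XOR P) XOR ((T AND U) OR (S IMPLIES (S XOR Q))))) = true XOR true = false
(U XOR S) XOR ((P IFF NOT (U IFF P)) XOR (S IFF ((T XOR P) XOR ((T AND U) OR (S IMPLIES (S XOR Q)))))) = false XOR false = false
U IMPLIES ((U XOR S) XOR ((P IFF NOT (U IFF P)) XOR (S IFF ((T XOR P) XOR ((T AND U) OR (S IMPLIES (S XOR Q))))))) = false IMPLIES false = true
NOT ((Q XOR S) IMPLIES S) AND (U IMPLIES ((U XOR S) XOR ((P IFF NOT (U IFF P)) XOR (S IFF ((T XOR P) XOR ((T AND U) OR (S IMPLIES (S XOR Q)))))))) = false AND true = false

false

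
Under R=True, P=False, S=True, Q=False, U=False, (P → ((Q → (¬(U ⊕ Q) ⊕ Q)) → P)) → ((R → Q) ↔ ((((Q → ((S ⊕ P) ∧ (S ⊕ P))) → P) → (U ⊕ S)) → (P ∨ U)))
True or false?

True

U ⊕ Q = False ⊕ False = False
¬(U ⊕ Q) = ¬False = True
¬(U ⊕ Q) ⊕ Q = True ⊕ False = True
Q → (¬(U ⊕ Q) ⊕ Q) = False → True = True
(Q → (¬(U ⊕ Q) ⊕ Q)) → P = True → False = False
P → ((Q → (¬(U ⊕ Q) ⊕ Q)) → P) = False → False = True
R → Q = True → False = False
S ⊕ P = True ⊕ False = True
S ⊕ P = True ⊕ False = True
(S ⊕ P) ∧ (S ⊕ P) = True ∧ True = True
Q → ((S ⊕ P) ∧ (S ⊕ P)) = False → True = True
(Q → ((S ⊕ P) ∧ (S ⊕ P))) → P = True → False = False
U ⊕ S = False ⊕ True = True
((Q → ((S ⊕ P) ∧ (S ⊕ P))) → P) → (U ⊕ S) = False → True = True
P ∨ U = False ∨ False = False
(((Q → ((S ⊕ P) ∧ (S ⊕ P))) → P) → (U ⊕ S)) → (P ∨ U) = True → False = False
(R → Q) ↔ ((((Q → ((S ⊕ P) ∧ (S ⊕ P))) → P) → (U ⊕ S)) → (P ∨ U)) = False ↔ False = True
(P → ((Q → (¬(U ⊕ Q) ⊕ Q)) → P)) → ((R → Q) ↔ ((((Q → ((S ⊕ P) ∧ (S ⊕ P))) → P) → (U ⊕ S)) → (P ∨ U))) = True → True = True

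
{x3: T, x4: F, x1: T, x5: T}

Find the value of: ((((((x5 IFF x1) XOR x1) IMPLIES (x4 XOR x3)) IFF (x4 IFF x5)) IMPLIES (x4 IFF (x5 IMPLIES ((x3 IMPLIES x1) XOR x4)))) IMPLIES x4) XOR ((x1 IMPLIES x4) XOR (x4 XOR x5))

x5 IFF x1 = T IFF T = T
(x5 IFF x1) XOR x1 = T XOR T = F
x4 XOR x3 = F XOR T = T
((x5 IFF x1) XOR x1) IMPLIES (x4 XOR x3) = F IMPLIES T = T
x4 IFF x5 = F IFF T = F
(((x5 IFF x1) XOR x1) IMPLIES (x4 XOR x3)) IFF (x4 IFF x5) = T IFF F = F
x3 IMPLIES x1 = T IMPLIES T = T
(x3 IMPLIES x1) XOR x4 = T XOR F = T
x5 IMPLIES ((x3 IMPLIES x1) XOR x4) = T IMPLIES T = T
x4 IFF (x5 IMPLIES ((x3 IMPLIES x1) XOR x4)) = F IFF T = F
((((x5 IFF x1) XOR x1) IMPLIES (x4 XOR x3)) IFF (x4 IFF x5)) IMPLIES (x4 IFF (x5 IMPLIES ((x3 IMPLIES x1) XOR x4))) = F IMPLIES F = T
(((((x5 IFF x1) XOR x1) IMPLIES (x4 XOR x3)) IFF (x4 IFF x5)) IMPLIES (x4 IFF (x5 IMPLIES ((x3 IMPLIES x1) XOR x4)))) IMPLIES x4 = T IMPLIES F = F
x1 IMPLIES x4 = T IMPLIES F = F
x4 XOR x5 = F XOR T = T
(x1 IMPLIES x4) XOR (x4 XOR x5) = F XOR T = T
((((((x5 IFF x1) XOR x1) IMPLIES (x4 XOR x3)) IFF (x4 IFF x5)) IMPLIES (x4 IFF (x5 IMPLIES ((x3 IMPLIES x1) XOR x4)))) IMPLIES x4) XOR ((x1 IMPLIES x4) XOR (x4 XOR x5)) = F XOR T = T

T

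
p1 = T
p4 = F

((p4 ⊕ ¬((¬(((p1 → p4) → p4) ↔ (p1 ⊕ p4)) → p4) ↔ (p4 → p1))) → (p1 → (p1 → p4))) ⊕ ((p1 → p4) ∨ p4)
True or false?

Substituting p1=T, p4=F:
p1 → p4 = T → F = F
(p1 → p4) → p4 = F → F = T
p1 ⊕ p4 = T ⊕ F = T
((p1 → p4) → p4) ↔ (p1 ⊕ p4) = T ↔ T = T
¬(((p1 → p4) → p4) ↔ (p1 ⊕ p4)) = ¬T = F
¬(((p1 → p4) → p4) ↔ (p1 ⊕ p4)) → p4 = F → F = T
p4 → p1 = F → T = T
(¬(((p1 → p4) → p4) ↔ (p1 ⊕ p4)) → p4) ↔ (p4 → p1) = T ↔ T = T
¬((¬(((p1 → p4) → p4) ↔ (p1 ⊕ p4)) → p4) ↔ (p4 → p1)) = ¬T = F
p4 ⊕ ¬((¬(((p1 → p4) → p4) ↔ (p1 ⊕ p4)) → p4) ↔ (p4 → p1)) = F ⊕ F = F
p1 → p4 = T → F = F
p1 → (p1 → p4) = T → F = F
(p4 ⊕ ¬((¬(((p1 → p4) → p4) ↔ (p1 ⊕ p4)) → p4) ↔ (p4 → p1))) → (p1 → (p1 → p4)) = F → F = T
p1 → p4 = T → F = F
(p1 → p4) ∨ p4 = F ∨ F = F
((p4 ⊕ ¬((¬(((p1 → p4) → p4) ↔ (p1 ⊕ p4)) → p4) ↔ (p4 → p1))) → (p1 → (p1 → p4))) ⊕ ((p1 → p4) ∨ p4) = T ⊕ F = T

T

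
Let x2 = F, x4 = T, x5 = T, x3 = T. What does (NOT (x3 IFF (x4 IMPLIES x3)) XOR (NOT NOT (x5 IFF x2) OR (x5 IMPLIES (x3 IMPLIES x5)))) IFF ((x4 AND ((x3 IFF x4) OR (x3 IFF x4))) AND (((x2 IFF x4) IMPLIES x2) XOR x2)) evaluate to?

x4 IMPLIES x3 = T IMPLIES T = T
x3 IFF (x4 IMPLIES x3) = T IFF T = T
NOT (x3 IFF (x4 IMPLIES x3)) = NOT T = F
x5 IFF x2 = T IFF F = F
NOT (x5 IFF x2) = NOT F = T
NOT NOT (x5 IFF x2) = NOT T = F
x3 IMPLIES x5 = T IMPLIES T = T
x5 IMPLIES (x3 IMPLIES x5) = T IMPLIES T = T
NOT NOT (x5 IFF x2) OR (x5 IMPLIES (x3 IMPLIES x5)) = F OR T = T
NOT (x3 IFF (x4 IMPLIES x3)) XOR (NOT NOT (x5 IFF x2) OR (x5 IMPLIES (x3 IMPLIES x5))) = F XOR T = T
x3 IFF x4 = T IFF T = T
x3 IFF x4 = T IFF T = T
(x3 IFF x4) OR (x3 IFF x4) = T OR T = T
x4 AND ((x3 IFF x4) OR (x3 IFF x4)) = T AND T = T
x2 IFF x4 = F IFF T = F
(x2 IFF x4) IMPLIES x2 = F IMPLIES F = T
((x2 IFF x4) IMPLIES x2) XOR x2 = T XOR F = T
(x4 AND ((x3 IFF x4) OR (x3 IFF x4))) AND (((x2 IFF x4) IMPLIES x2) XOR x2) = T AND T = T
(NOT (x3 IFF (x4 IMPLIES x3)) XOR (NOT NOT (x5 IFF x2) OR (x5 IMPLIES (x3 IMPLIES x5)))) IFF ((x4 AND ((x3 IFF x4) OR (x3 IFF x4))) AND (((x2 IFF x4) IMPLIES x2) XOR x2)) = T IFF T = T

T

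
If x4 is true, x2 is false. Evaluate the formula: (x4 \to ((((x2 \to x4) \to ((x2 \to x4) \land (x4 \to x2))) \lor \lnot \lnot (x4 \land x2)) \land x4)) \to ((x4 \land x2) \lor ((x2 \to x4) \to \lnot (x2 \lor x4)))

\text{True}

x2 \to x4 = \text{False} \to \text{True} = \text{True}
x2 \to x4 = \text{False} \to \text{True} = \text{True}
x4 \to x2 = \text{True} \to \text{False} = \text{False}
(x2 \to x4) \land (x4 \to x2) = \text{True} \land \text{False} = \text{False}
(x2 \to x4) \to ((x2 \to x4) \land (x4 \to x2)) = \text{True} \to \text{False} = \text{False}
x4 \land x2 = \text{True} \land \text{False} = \text{False}
\lnot (x4 \land x2) = \lnot \text{False} = \text{True}
\lnot \lnot (x4 \land x2) = \lnot \text{True} = \text{False}
((x2 \to x4) \to ((x2 \to x4) \land (x4 \to x2))) \lor \lnot \lnot (x4 \land x2) = \text{False} \lor \text{False} = \text{False}
(((x2 \to x4) \to ((x2 \to x4) \land (x4 \to x2))) \lor \lnot \lnot (x4 \land x2)) \land x4 = \text{False} \land \text{True} = \text{False}
x4 \to ((((x2 \to x4) \to ((x2 \to x4) \land (x4 \to x2))) \lor \lnot \lnot (x4 \land x2)) \land x4) = \text{True} \to \text{False} = \text{False}
x4 \land x2 = \text{True} \land \text{False} = \text{False}
x2 \to x4 = \text{False} \to \text{True} = \text{True}
x2 \lor x4 = \text{False} \lor \text{True} = \text{True}
\lnot (x2 \lor x4) = \lnot \text{True} = \text{False}
(x2 \to x4) \to \lnot (x2 \lor x4) = \text{True} \to \text{False} = \text{False}
(x4 \land x2) \lor ((x2 \to x4) \to \lnot (x2 \lor x4)) = \text{False} \lor \text{False} = \text{False}
(x4 \to ((((x2 \to x4) \to ((x2 \to x4) \land (x4 \to x2))) \lor \lnot \lnot (x4 \land x2)) \land x4)) \to ((x4 \land x2) \lor ((x2 \to x4) \to \lnot (x2 \lor x4))) = \text{False} \to \text{False} = \text{True}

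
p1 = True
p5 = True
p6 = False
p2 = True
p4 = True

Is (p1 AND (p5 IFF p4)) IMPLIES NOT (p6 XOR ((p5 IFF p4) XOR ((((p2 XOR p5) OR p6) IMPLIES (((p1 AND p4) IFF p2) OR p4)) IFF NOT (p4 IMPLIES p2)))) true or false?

p5 IFF p4 = True IFF True = True
p1 AND (p5 IFF p4) = True AND True = True
p5 IFF p4 = True IFF True = True
p2 XOR p5 = True XOR True = False
(p2 XOR p5) OR p6 = False OR False = False
p1 AND p4 = True AND True = True
(p1 AND p4) IFF p2 = True IFF True = True
((p1 AND p4) IFF p2) OR p4 = True OR True = True
((p2 XOR p5) OR p6) IMPLIES (((p1 AND p4) IFF p2) OR p4) = False IMPLIES True = True
p4 IMPLIES p2 = True IMPLIES True = True
NOT (p4 IMPLIES p2) = NOT True = False
(((p2 XOR p5) OR p6) IMPLIES (((p1 AND p4) IFF p2) OR p4)) IFF NOT (p4 IMPLIES p2) = True IFF False = False
(p5 IFF p4) XOR ((((p2 XOR p5) OR p6) IMPLIES (((p1 AND p4) IFF p2) OR p4)) IFF NOT (p4 IMPLIES p2)) = True XOR False = True
p6 XOR ((p5 IFF p4) XOR ((((p2 XOR p5) OR p6) IMPLIES (((p1 AND p4) IFF p2) OR p4)) IFF NOT (p4 IMPLIES p2))) = False XOR True = True
NOT (p6 XOR ((p5 IFF p4) XOR ((((p2 XOR p5) OR p6) IMPLIES (((p1 AND p4) IFF p2) OR p4)) IFF NOT (p4 IMPLIES p2)))) = NOT True = False
(p1 AND (p5 IFF p4)) IMPLIES NOT (p6 XOR ((p5 IFF p4) XOR ((((p2 XOR p5) OR p6) IMPLIES (((p1 AND p4) IFF p2) OR p4)) IFF NOT (p4 IMPLIES p2)))) = True IMPLIES False = False

False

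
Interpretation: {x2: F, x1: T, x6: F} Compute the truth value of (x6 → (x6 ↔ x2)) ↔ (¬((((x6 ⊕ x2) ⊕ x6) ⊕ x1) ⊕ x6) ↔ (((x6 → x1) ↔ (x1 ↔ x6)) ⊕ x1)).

F

Substituting x2=F, x1=T, x6=F:
x6 ↔ x2 = F ↔ F = T
x6 → (x6 ↔ x2) = F → T = T
x6 ⊕ x2 = F ⊕ F = F
(x6 ⊕ x2) ⊕ x6 = F ⊕ F = F
((x6 ⊕ x2) ⊕ x6) ⊕ x1 = F ⊕ T = T
(((x6 ⊕ x2) ⊕ x6) ⊕ x1) ⊕ x6 = T ⊕ F = T
¬((((x6 ⊕ x2) ⊕ x6) ⊕ x1) ⊕ x6) = ¬T = F
x6 → x1 = F → T = T
x1 ↔ x6 = T ↔ F = F
(x6 → x1) ↔ (x1 ↔ x6) = T ↔ F = F
((x6 → x1) ↔ (x1 ↔ x6)) ⊕ x1 = F ⊕ T = T
¬((((x6 ⊕ x2) ⊕ x6) ⊕ x1) ⊕ x6) ↔ (((x6 → x1) ↔ (x1 ↔ x6)) ⊕ x1) = F ↔ T = F
(x6 → (x6 ↔ x2)) ↔ (¬((((x6 ⊕ x2) ⊕ x6) ⊕ x1) ⊕ x6) ↔ (((x6 → x1) ↔ (x1 ↔ x6)) ⊕ x1)) = T ↔ F = F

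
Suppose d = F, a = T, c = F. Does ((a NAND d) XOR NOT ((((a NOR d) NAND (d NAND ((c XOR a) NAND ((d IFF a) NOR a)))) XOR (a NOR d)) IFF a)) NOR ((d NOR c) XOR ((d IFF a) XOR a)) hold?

Substituting d=F, a=T, c=F:
a NAND d = T NAND F = T
a NOR d = T NOR F = F
c XOR a = F XOR T = T
d IFF a = F IFF T = F
(d IFF a) NOR a = F NOR T = F
(c XOR a) NAND ((d IFF a) NOR a) = T NAND F = T
d NAND ((c XOR a) NAND ((d IFF a) NOR a)) = F NAND T = T
(a NOR d) NAND (d NAND ((c XOR a) NAND ((d IFF a) NOR a))) = F NAND T = T
a NOR d = T NOR F = F
((a NOR d) NAND (d NAND ((c XOR a) NAND ((d IFF a) NOR a)))) XOR (a NOR d) = T XOR F = T
(((a NOR d) NAND (d NAND ((c XOR a) NAND ((d IFF a) NOR a)))) XOR (a NOR d)) IFF a = T IFF T = T
NOT ((((a NOR d) NAND (d NAND ((c XOR a) NAND ((d IFF a) NOR a)))) XOR (a NOR d)) IFF a) = NOT T = F
(a NAND d) XOR NOT ((((a NOR d) NAND (d NAND ((c XOR a) NAND ((d IFF a) NOR a)))) XOR (a NOR d)) IFF a) = T XOR F = T
d NOR c = F NOR F = T
d IFF a = F IFF T = F
(d IFF a) XOR a = F XOR T = T
(d NOR c) XOR ((d IFF a) XOR a) = T XOR T = F
((a NAND d) XOR NOT ((((a NOR d) NAND (d NAND ((c XOR a) NAND ((d IFF a) NOR a)))) XOR (a NOR d)) IFF a)) NOR ((d NOR c) XOR ((d IFF a) XOR a)) = T NOR F = F

F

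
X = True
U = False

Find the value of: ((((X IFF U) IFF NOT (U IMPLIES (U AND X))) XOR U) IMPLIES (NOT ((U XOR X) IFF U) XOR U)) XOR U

Substituting X=True, U=False:
X IFF U = True IFF False = False
U AND X = False AND True = False
U IMPLIES (U AND X) = False IMPLIES False = True
NOT (U IMPLIES (U AND X)) = NOT True = False
(X IFF U) IFF NOT (U IMPLIES (U AND X)) = False IFF False = True
((X IFF U) IFF NOT (U IMPLIES (U AND X))) XOR U = True XOR False = True
U XOR X = False XOR True = True
(U XOR X) IFF U = True IFF False = False
NOT ((U XOR X) IFF U) = NOT False = True
NOT ((U XOR X) IFF U) XOR U = True XOR False = True
(((X IFF U) IFF NOT (U IMPLIES (U AND X))) XOR U) IMPLIES (NOT ((U XOR X) IFF U) XOR U) = True IMPLIES True = True
((((X IFF U) IFF NOT (U IMPLIES (U AND X))) XOR U) IMPLIES (NOT ((U XOR X) IFF U) XOR U)) XOR U = True XOR False = True

True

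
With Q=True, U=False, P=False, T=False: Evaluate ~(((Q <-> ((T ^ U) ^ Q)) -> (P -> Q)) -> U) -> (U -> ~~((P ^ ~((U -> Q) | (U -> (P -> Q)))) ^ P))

True

T ^ U = False ^ False = False
(T ^ U) ^ Q = False ^ True = True
Q <-> ((T ^ U) ^ Q) = True <-> True = True
P -> Q = False -> True = True
(Q <-> ((T ^ U) ^ Q)) -> (P -> Q) = True -> True = True
((Q <-> ((T ^ U) ^ Q)) -> (P -> Q)) -> U = True -> False = False
~(((Q <-> ((T ^ U) ^ Q)) -> (P -> Q)) -> U) = ~False = True
U -> Q = False -> True = True
P -> Q = False -> True = True
U -> (P -> Q) = False -> True = True
(U -> Q) | (U -> (P -> Q)) = True | True = True
~((U -> Q) | (U -> (P -> Q))) = ~True = False
P ^ ~((U -> Q) | (U -> (P -> Q))) = False ^ False = False
(P ^ ~((U -> Q) | (U -> (P -> Q)))) ^ P = False ^ False = False
~((P ^ ~((U -> Q) | (U -> (P -> Q)))) ^ P) = ~False = True
~~((P ^ ~((U -> Q) | (U -> (P -> Q)))) ^ P) = ~True = False
U -> ~~((P ^ ~((U -> Q) | (U -> (P -> Q)))) ^ P) = False -> False = True
~(((Q <-> ((T ^ U) ^ Q)) -> (P -> Q)) -> U) -> (U -> ~~((P ^ ~((U -> Q) | (U -> (P -> Q)))) ^ P)) = True -> True = True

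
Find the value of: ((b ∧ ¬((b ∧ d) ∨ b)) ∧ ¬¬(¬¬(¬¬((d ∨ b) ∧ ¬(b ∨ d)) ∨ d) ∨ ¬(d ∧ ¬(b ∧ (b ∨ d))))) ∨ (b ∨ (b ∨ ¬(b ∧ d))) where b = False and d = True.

True

Substituting b=False, d=True:
b ∧ d = False ∧ True = False
(b ∧ d) ∨ b = False ∨ False = False
¬((b ∧ d) ∨ b) = ¬False = True
b ∧ ¬((b ∧ d) ∨ b) = False ∧ True = False
d ∨ b = True ∨ False = True
b ∨ d = False ∨ True = True
¬(b ∨ d) = ¬True = False
(d ∨ b) ∧ ¬(b ∨ d) = True ∧ False = False
¬((d ∨ b) ∧ ¬(b ∨ d)) = ¬False = True
¬¬((d ∨ b) ∧ ¬(b ∨ d)) = ¬True = False
¬¬((d ∨ b) ∧ ¬(b ∨ d)) ∨ d = False ∨ True = True
¬(¬¬((d ∨ b) ∧ ¬(b ∨ d)) ∨ d) = ¬True = False
¬¬(¬¬((d ∨ b) ∧ ¬(b ∨ d)) ∨ d) = ¬False = True
b ∨ d = False ∨ True = True
b ∧ (b ∨ d) = False ∧ True = False
¬(b ∧ (b ∨ d)) = ¬False = True
d ∧ ¬(b ∧ (b ∨ d)) = True ∧ True = True
¬(d ∧ ¬(b ∧ (b ∨ d))) = ¬True = False
¬¬(¬¬((d ∨ b) ∧ ¬(b ∨ d)) ∨ d) ∨ ¬(d ∧ ¬(b ∧ (b ∨ d))) = True ∨ False = True
¬(¬¬(¬¬((d ∨ b) ∧ ¬(b ∨ d)) ∨ d) ∨ ¬(d ∧ ¬(b ∧ (b ∨ d)))) = ¬True = False
¬¬(¬¬(¬¬((d ∨ b) ∧ ¬(b ∨ d)) ∨ d) ∨ ¬(d ∧ ¬(b ∧ (b ∨ d)))) = ¬False = True
(b ∧ ¬((b ∧ d) ∨ b)) ∧ ¬¬(¬¬(¬¬((d ∨ b) ∧ ¬(b ∨ d)) ∨ d) ∨ ¬(d ∧ ¬(b ∧ (b ∨ d)))) = False ∧ True = False
b ∧ d = False ∧ True = False
¬(b ∧ d) = ¬False = True
b ∨ ¬(b ∧ d) = False ∨ True = True
b ∨ (b ∨ ¬(b ∧ d)) = False ∨ True = True
((b ∧ ¬((b ∧ d) ∨ b)) ∧ ¬¬(¬¬(¬¬((d ∨ b) ∧ ¬(b ∨ d)) ∨ d) ∨ ¬(d ∧ ¬(b ∧ (b ∨ d))))) ∨ (b ∨ (b ∨ ¬(b ∧ d))) = False ∨ True = True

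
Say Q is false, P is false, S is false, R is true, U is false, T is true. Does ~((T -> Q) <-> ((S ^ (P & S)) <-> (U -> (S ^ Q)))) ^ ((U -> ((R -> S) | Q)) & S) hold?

0

T -> Q = 1 -> 0 = 0
P & S = 0 & 0 = 0
S ^ (P & S) = 0 ^ 0 = 0
S ^ Q = 0 ^ 0 = 0
U -> (S ^ Q) = 0 -> 0 = 1
(S ^ (P & S)) <-> (U -> (S ^ Q)) = 0 <-> 1 = 0
(T -> Q) <-> ((S ^ (P & S)) <-> (U -> (S ^ Q))) = 0 <-> 0 = 1
~((T -> Q) <-> ((S ^ (P & S)) <-> (U -> (S ^ Q)))) = ~1 = 0
R -> S = 1 -> 0 = 0
(R -> S) | Q = 0 | 0 = 0
U -> ((R -> S) | Q) = 0 -> 0 = 1
(U -> ((R -> S) | Q)) & S = 1 & 0 = 0
~((T -> Q) <-> ((S ^ (P & S)) <-> (U -> (S ^ Q)))) ^ ((U -> ((R -> S) | Q)) & S) = 0 ^ 0 = 0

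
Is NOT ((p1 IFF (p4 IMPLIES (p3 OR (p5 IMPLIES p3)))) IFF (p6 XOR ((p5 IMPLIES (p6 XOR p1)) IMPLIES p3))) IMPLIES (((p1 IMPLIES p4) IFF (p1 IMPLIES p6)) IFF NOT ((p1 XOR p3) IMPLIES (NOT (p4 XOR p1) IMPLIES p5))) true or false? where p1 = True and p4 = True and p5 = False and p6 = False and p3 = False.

Substituting p1=True, p4=True, p5=False, p6=False, p3=False:
p5 IMPLIES p3 = False IMPLIES False = True
p3 OR (p5 IMPLIES p3) = False OR True = True
p4 IMPLIES (p3 OR (p5 IMPLIES p3)) = True IMPLIES True = True
p1 IFF (p4 IMPLIES (p3 OR (p5 IMPLIES p3))) = True IFF True = True
p6 XOR p1 = False XOR True = True
p5 IMPLIES (p6 XOR p1) = False IMPLIES True = True
(p5 IMPLIES (p6 XOR p1)) IMPLIES p3 = True IMPLIES False = False
p6 XOR ((p5 IMPLIES (p6 XOR p1)) IMPLIES p3) = False XOR False = False
(p1 IFF (p4 IMPLIES (p3 OR (p5 IMPLIES p3)))) IFF (p6 XOR ((p5 IMPLIES (p6 XOR p1)) IMPLIES p3)) = True IFF False = False
NOT ((p1 IFF (p4 IMPLIES (p3 OR (p5 IMPLIES p3)))) IFF (p6 XOR ((p5 IMPLIES (p6 XOR p1)) IMPLIES p3))) = NOT False = True
p1 IMPLIES p4 = True IMPLIES True = True
p1 IMPLIES p6 = True IMPLIES False = False
(p1 IMPLIES p4) IFF (p1 IMPLIES p6) = True IFF False = False
p1 XOR p3 = True XOR False = True
p4 XOR p1 = True XOR True = False
NOT (p4 XOR p1) = NOT False = True
NOT (p4 XOR p1) IMPLIES p5 = True IMPLIES False = False
(p1 XOR p3) IMPLIES (NOT (p4 XOR p1) IMPLIES p5) = True IMPLIES False = False
NOT ((p1 XOR p3) IMPLIES (NOT (p4 XOR p1) IMPLIES p5)) = NOT False = True
((p1 IMPLIES p4) IFF (p1 IMPLIES p6)) IFF NOT ((p1 XOR p3) IMPLIES (NOT (p4 XOR p1) IMPLIES p5)) = False IFF True = False
NOT ((p1 IFF (p4 IMPLIES (p3 OR (p5 IMPLIES p3)))) IFF (p6 XOR ((p5 IMPLIES (p6 XOR p1)) IMPLIES p3))) IMPLIES (((p1 IMPLIES p4) IFF (p1 IMPLIES p6)) IFF NOT ((p1 XOR p3) IMPLIES (NOT (p4 XOR p1) IMPLIES p5))) = True IMPLIES False = False

False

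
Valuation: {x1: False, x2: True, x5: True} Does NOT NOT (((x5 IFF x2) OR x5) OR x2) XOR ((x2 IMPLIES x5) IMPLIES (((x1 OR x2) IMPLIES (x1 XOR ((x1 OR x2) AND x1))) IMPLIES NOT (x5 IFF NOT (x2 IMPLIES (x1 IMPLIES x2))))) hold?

x5 IFF x2 = True IFF True = True
(x5 IFF x2) OR x5 = True OR True = True
((x5 IFF x2) OR x5) OR x2 = True OR True = True
NOT (((x5 IFF x2) OR x5) OR x2) = NOT True = False
NOT NOT (((x5 IFF x2) OR x5) OR x2) = NOT False = True
x2 IMPLIES x5 = True IMPLIES True = True
x1 OR x2 = False OR True = True
x1 OR x2 = False OR True = True
(x1 OR x2) AND x1 = True AND False = False
x1 XOR ((x1 OR x2) AND x1) = False XOR False = False
(x1 OR x2) IMPLIES (x1 XOR ((x1 OR x2) AND x1)) = True IMPLIES False = False
x1 IMPLIES x2 = False IMPLIES True = True
x2 IMPLIES (x1 IMPLIES x2) = True IMPLIES True = True
NOT (x2 IMPLIES (x1 IMPLIES x2)) = NOT True = False
x5 IFF NOT (x2 IMPLIES (x1 IMPLIES x2)) = True IFF False = False
NOT (x5 IFF NOT (x2 IMPLIES (x1 IMPLIES x2))) = NOT False = True
((x1 OR x2) IMPLIES (x1 XOR ((x1 OR x2) AND x1))) IMPLIES NOT (x5 IFF NOT (x2 IMPLIES (x1 IMPLIES x2))) = False IMPLIES True = True
(x2 IMPLIES x5) IMPLIES (((x1 OR x2) IMPLIES (x1 XOR ((x1 OR x2) AND x1))) IMPLIES NOT (x5 IFF NOT (x2 IMPLIES (x1 IMPLIES x2)))) = True IMPLIES True = True
NOT NOT (((x5 IFF x2) OR x5) OR x2) XOR ((x2 IMPLIES x5) IMPLIES (((x1 OR x2) IMPLIES (x1 XOR ((x1 OR x2) AND x1))) IMPLIES NOT (x5 IFF NOT (x2 IMPLIES (x1 IMPLIES x2))))) = True XOR True = False

False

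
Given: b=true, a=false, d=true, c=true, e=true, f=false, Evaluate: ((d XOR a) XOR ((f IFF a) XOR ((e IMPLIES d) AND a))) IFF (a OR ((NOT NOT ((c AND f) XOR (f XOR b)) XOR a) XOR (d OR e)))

true

Substituting b=true, a=false, d=true, c=true, e=true, f=false:
d XOR a = true XOR false = true
f IFF a = false IFF false = true
e IMPLIES d = true IMPLIES true = true
(e IMPLIES d) AND a = true AND false = false
(f IFF a) XOR ((e IMPLIES d) AND a) = true XOR false = true
(d XOR a) XOR ((f IFF a) XOR ((e IMPLIES d) AND a)) = true XOR true = false
c AND f = true AND false = false
f XOR b = false XOR true = true
(c AND f) XOR (f XOR b) = false XOR true = true
NOT ((c AND f) XOR (f XOR b)) = NOT true = false
NOT NOT ((c AND f) XOR (f XOR b)) = NOT false = true
NOT NOT ((c AND f) XOR (f XOR b)) XOR a = true XOR false = true
d OR e = true OR true = true
(NOT NOT ((c AND f) XOR (f XOR b)) XOR a) XOR (d OR e) = true XOR true = false
a OR ((NOT NOT ((c AND f) XOR (f XOR b)) XOR a) XOR (d OR e)) = false OR false = false
((d XOR a) XOR ((f IFF a) XOR ((e IMPLIES d) AND a))) IFF (a OR ((NOT NOT ((c AND f) XOR (f XOR b)) XOR a) XOR (d OR e))) = false IFF false = true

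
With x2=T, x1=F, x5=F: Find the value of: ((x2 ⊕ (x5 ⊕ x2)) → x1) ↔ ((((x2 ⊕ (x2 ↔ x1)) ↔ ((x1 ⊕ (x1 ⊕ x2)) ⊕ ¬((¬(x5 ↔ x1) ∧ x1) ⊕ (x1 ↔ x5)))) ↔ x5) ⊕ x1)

F

Substituting x2=T, x1=F, x5=F:
x5 ⊕ x2 = F ⊕ T = T
x2 ⊕ (x5 ⊕ x2) = T ⊕ T = F
(x2 ⊕ (x5 ⊕ x2)) → x1 = F → F = T
x2 ↔ x1 = T ↔ F = F
x2 ⊕ (x2 ↔ x1) = T ⊕ F = T
x1 ⊕ x2 = F ⊕ T = T
x1 ⊕ (x1 ⊕ x2) = F ⊕ T = T
x5 ↔ x1 = F ↔ F = T
¬(x5 ↔ x1) = ¬T = F
¬(x5 ↔ x1) ∧ x1 = F ∧ F = F
x1 ↔ x5 = F ↔ F = T
(¬(x5 ↔ x1) ∧ x1) ⊕ (x1 ↔ x5) = F ⊕ T = T
¬((¬(x5 ↔ x1) ∧ x1) ⊕ (x1 ↔ x5)) = ¬T = F
(x1 ⊕ (x1 ⊕ x2)) ⊕ ¬((¬(x5 ↔ x1) ∧ x1) ⊕ (x1 ↔ x5)) = T ⊕ F = T
(x2 ⊕ (x2 ↔ x1)) ↔ ((x1 ⊕ (x1 ⊕ x2)) ⊕ ¬((¬(x5 ↔ x1) ∧ x1) ⊕ (x1 ↔ x5))) = T ↔ T = T
((x2 ⊕ (x2 ↔ x1)) ↔ ((x1 ⊕ (x1 ⊕ x2)) ⊕ ¬((¬(x5 ↔ x1) ∧ x1) ⊕ (x1 ↔ x5)))) ↔ x5 = T ↔ F = F
(((x2 ⊕ (x2 ↔ x1)) ↔ ((x1 ⊕ (x1 ⊕ x2)) ⊕ ¬((¬(x5 ↔ x1) ∧ x1) ⊕ (x1 ↔ x5)))) ↔ x5) ⊕ x1 = F ⊕ F = F
((x2 ⊕ (x5 ⊕ x2)) → x1) ↔ ((((x2 ⊕ (x2 ↔ x1)) ↔ ((x1 ⊕ (x1 ⊕ x2)) ⊕ ¬((¬(x5 ↔ x1) ∧ x1) ⊕ (x1 ↔ x5)))) ↔ x5) ⊕ x1) = T ↔ F = F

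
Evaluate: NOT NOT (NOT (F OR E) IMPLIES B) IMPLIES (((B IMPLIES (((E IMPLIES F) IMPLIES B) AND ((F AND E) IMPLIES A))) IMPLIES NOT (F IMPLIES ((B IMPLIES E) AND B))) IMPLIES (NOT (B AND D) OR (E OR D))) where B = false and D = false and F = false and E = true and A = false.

true

F OR E = false OR true = true
NOT (F OR E) = NOT true = false
NOT (F OR E) IMPLIES B = false IMPLIES false = true
NOT (NOT (F OR E) IMPLIES B) = NOT true = false
NOT NOT (NOT (F OR E) IMPLIES B) = NOT false = true
E IMPLIES F = true IMPLIES false = false
(E IMPLIES F) IMPLIES B = false IMPLIES false = true
F AND E = false AND true = false
(F AND E) IMPLIES A = false IMPLIES false = true
((E IMPLIES F) IMPLIES B) AND ((F AND E) IMPLIES A) = true AND true = true
B IMPLIES (((E IMPLIES F) IMPLIES B) AND ((F AND E) IMPLIES A)) = false IMPLIES true = true
B IMPLIES E = false IMPLIES true = true
(B IMPLIES E) AND B = true AND false = false
F IMPLIES ((B IMPLIES E) AND B) = false IMPLIES false = true
NOT (F IMPLIES ((B IMPLIES E) AND B)) = NOT true = false
(B IMPLIES (((E IMPLIES F) IMPLIES B) AND ((F AND E) IMPLIES A))) IMPLIES NOT (F IMPLIES ((B IMPLIES E) AND B)) = true IMPLIES false = false
B AND D = false AND false = false
NOT (B AND D) = NOT false = true
E OR D = true OR false = true
NOT (B AND D) OR (E OR D) = true OR true = true
((B IMPLIES (((E IMPLIES F) IMPLIES B) AND ((F AND E) IMPLIES A))) IMPLIES NOT (F IMPLIES ((B IMPLIES E) AND B))) IMPLIES (NOT (B AND D) OR (E OR D)) = false IMPLIES true = true
NOT NOT (NOT (F OR E) IMPLIES B) IMPLIES (((B IMPLIES (((E IMPLIES F) IMPLIES B) AND ((F AND E) IMPLIES A))) IMPLIES NOT (F IMPLIES ((B IMPLIES E) AND B))) IMPLIES (NOT (B AND D) OR (E OR D))) = true IMPLIES true = true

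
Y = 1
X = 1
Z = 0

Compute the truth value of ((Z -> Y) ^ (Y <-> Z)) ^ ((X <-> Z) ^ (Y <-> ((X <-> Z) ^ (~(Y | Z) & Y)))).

1

Z -> Y = 0 -> 1 = 1
Y <-> Z = 1 <-> 0 = 0
(Z -> Y) ^ (Y <-> Z) = 1 ^ 0 = 1
X <-> Z = 1 <-> 0 = 0
X <-> Z = 1 <-> 0 = 0
Y | Z = 1 | 0 = 1
~(Y | Z) = ~1 = 0
~(Y | Z) & Y = 0 & 1 = 0
(X <-> Z) ^ (~(Y | Z) & Y) = 0 ^ 0 = 0
Y <-> ((X <-> Z) ^ (~(Y | Z) & Y)) = 1 <-> 0 = 0
(X <-> Z) ^ (Y <-> ((X <-> Z) ^ (~(Y | Z) & Y))) = 0 ^ 0 = 0
((Z -> Y) ^ (Y <-> Z)) ^ ((X <-> Z) ^ (Y <-> ((X <-> Z) ^ (~(Y | Z) & Y)))) = 1 ^ 0 = 1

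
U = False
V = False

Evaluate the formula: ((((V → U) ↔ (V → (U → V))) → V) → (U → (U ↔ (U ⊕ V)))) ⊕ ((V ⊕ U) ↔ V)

V → U = False → False = True
U → V = False → False = True
V → (U → V) = False → True = True
(V → U) ↔ (V → (U → V)) = True ↔ True = True
((V → U) ↔ (V → (U → V))) → V = True → False = False
U ⊕ V = False ⊕ False = False
U ↔ (U ⊕ V) = False ↔ False = True
U → (U ↔ (U ⊕ V)) = False → True = True
(((V → U) ↔ (V → (U → V))) → V) → (U → (U ↔ (U ⊕ V))) = False → True = True
V ⊕ U = False ⊕ False = False
(V ⊕ U) ↔ V = False ↔ False = True
((((V → U) ↔ (V → (U → V))) → V) → (U → (U ↔ (U ⊕ V)))) ⊕ ((V ⊕ U) ↔ V) = True ⊕ True = False

False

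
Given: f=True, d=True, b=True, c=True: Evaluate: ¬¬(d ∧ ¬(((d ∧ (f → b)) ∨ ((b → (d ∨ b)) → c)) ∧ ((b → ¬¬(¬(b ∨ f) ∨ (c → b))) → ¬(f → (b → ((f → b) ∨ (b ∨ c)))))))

f → b = True → True = True
d ∧ (f → b) = True ∧ True = True
d ∨ b = True ∨ True = True
b → (d ∨ b) = True → True = True
(b → (d ∨ b)) → c = True → True = True
(d ∧ (f → b)) ∨ ((b → (d ∨ b)) → c) = True ∨ True = True
b ∨ f = True ∨ True = True
¬(b ∨ f) = ¬True = False
c → b = True → True = True
¬(b ∨ f) ∨ (c → b) = False ∨ True = True
¬(¬(b ∨ f) ∨ (c → b)) = ¬True = False
¬¬(¬(b ∨ f) ∨ (c → b)) = ¬False = True
b → ¬¬(¬(b ∨ f) ∨ (c → b)) = True → True = True
f → b = True → True = True
b ∨ c = True ∨ True = True
(f → b) ∨ (b ∨ c) = True ∨ True = True
b → ((f → b) ∨ (b ∨ c)) = True → True = True
f → (b → ((f → b) ∨ (b ∨ c))) = True → True = True
¬(f → (b → ((f → b) ∨ (b ∨ c)))) = ¬True = False
(b → ¬¬(¬(b ∨ f) ∨ (c → b))) → ¬(f → (b → ((f → b) ∨ (b ∨ c)))) = True → False = False
((d ∧ (f → b)) ∨ ((b → (d ∨ b)) → c)) ∧ ((b → ¬¬(¬(b ∨ f) ∨ (c → b))) → ¬(f → (b → ((f → b) ∨ (b ∨ c))))) = True ∧ False = False
¬(((d ∧ (f → b)) ∨ ((b → (d ∨ b)) → c)) ∧ ((b → ¬¬(¬(b ∨ f) ∨ (c → b))) → ¬(f → (b → ((f → b) ∨ (b ∨ c)))))) = ¬False = True
d ∧ ¬(((d ∧ (f → b)) ∨ ((b → (d ∨ b)) → c)) ∧ ((b → ¬¬(¬(b ∨ f) ∨ (c → b))) → ¬(f → (b → ((f → b) ∨ (b ∨ c)))))) = True ∧ True = True
¬(d ∧ ¬(((d ∧ (f → b)) ∨ ((b → (d ∨ b)) → c)) ∧ ((b → ¬¬(¬(b ∨ f) ∨ (c → b))) → ¬(f → (b → ((f → b) ∨ (b ∨ c))))))) = ¬True = False
¬¬(d ∧ ¬(((d ∧ (f → b)) ∨ ((b → (d ∨ b)) → c)) ∧ ((b → ¬¬(¬(b ∨ f) ∨ (c → b))) → ¬(f → (b → ((f → b) ∨ (b ∨ c))))))) = ¬False = True

True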